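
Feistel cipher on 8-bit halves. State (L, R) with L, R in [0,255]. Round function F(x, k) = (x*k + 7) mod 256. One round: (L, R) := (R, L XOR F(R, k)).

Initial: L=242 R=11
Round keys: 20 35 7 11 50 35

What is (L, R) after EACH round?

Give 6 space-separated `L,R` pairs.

Answer: 11,17 17,81 81,47 47,93 93,30 30,124

Derivation:
Round 1 (k=20): L=11 R=17
Round 2 (k=35): L=17 R=81
Round 3 (k=7): L=81 R=47
Round 4 (k=11): L=47 R=93
Round 5 (k=50): L=93 R=30
Round 6 (k=35): L=30 R=124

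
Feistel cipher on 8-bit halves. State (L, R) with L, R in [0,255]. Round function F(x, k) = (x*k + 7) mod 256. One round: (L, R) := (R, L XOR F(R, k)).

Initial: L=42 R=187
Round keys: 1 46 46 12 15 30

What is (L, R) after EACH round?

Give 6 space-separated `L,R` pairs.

Answer: 187,232 232,12 12,199 199,87 87,231 231,78

Derivation:
Round 1 (k=1): L=187 R=232
Round 2 (k=46): L=232 R=12
Round 3 (k=46): L=12 R=199
Round 4 (k=12): L=199 R=87
Round 5 (k=15): L=87 R=231
Round 6 (k=30): L=231 R=78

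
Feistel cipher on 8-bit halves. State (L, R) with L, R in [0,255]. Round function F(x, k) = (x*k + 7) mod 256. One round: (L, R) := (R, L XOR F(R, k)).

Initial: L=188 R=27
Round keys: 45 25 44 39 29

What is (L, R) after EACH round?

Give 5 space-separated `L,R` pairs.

Round 1 (k=45): L=27 R=122
Round 2 (k=25): L=122 R=234
Round 3 (k=44): L=234 R=69
Round 4 (k=39): L=69 R=96
Round 5 (k=29): L=96 R=162

Answer: 27,122 122,234 234,69 69,96 96,162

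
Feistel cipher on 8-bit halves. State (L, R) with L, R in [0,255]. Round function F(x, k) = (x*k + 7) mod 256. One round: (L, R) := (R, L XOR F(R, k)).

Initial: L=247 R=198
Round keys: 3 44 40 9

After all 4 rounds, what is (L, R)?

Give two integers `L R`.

Round 1 (k=3): L=198 R=174
Round 2 (k=44): L=174 R=41
Round 3 (k=40): L=41 R=193
Round 4 (k=9): L=193 R=249

Answer: 193 249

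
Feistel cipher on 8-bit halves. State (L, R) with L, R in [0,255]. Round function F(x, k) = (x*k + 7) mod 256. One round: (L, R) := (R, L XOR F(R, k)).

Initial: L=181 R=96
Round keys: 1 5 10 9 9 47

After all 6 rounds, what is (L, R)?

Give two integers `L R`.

Round 1 (k=1): L=96 R=210
Round 2 (k=5): L=210 R=65
Round 3 (k=10): L=65 R=67
Round 4 (k=9): L=67 R=35
Round 5 (k=9): L=35 R=1
Round 6 (k=47): L=1 R=21

Answer: 1 21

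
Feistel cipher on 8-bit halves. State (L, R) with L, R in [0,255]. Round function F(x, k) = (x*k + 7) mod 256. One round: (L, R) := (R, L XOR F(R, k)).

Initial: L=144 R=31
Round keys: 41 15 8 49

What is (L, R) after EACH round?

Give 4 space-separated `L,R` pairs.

Answer: 31,110 110,102 102,89 89,118

Derivation:
Round 1 (k=41): L=31 R=110
Round 2 (k=15): L=110 R=102
Round 3 (k=8): L=102 R=89
Round 4 (k=49): L=89 R=118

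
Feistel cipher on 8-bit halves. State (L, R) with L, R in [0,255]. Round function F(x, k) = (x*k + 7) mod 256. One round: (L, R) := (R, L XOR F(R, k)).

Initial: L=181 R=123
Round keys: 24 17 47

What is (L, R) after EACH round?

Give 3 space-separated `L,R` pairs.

Round 1 (k=24): L=123 R=58
Round 2 (k=17): L=58 R=154
Round 3 (k=47): L=154 R=119

Answer: 123,58 58,154 154,119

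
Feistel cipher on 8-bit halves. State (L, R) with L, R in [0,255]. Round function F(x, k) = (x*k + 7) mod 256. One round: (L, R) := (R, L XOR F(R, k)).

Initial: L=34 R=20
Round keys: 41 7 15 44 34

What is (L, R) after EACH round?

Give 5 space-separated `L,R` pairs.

Round 1 (k=41): L=20 R=25
Round 2 (k=7): L=25 R=162
Round 3 (k=15): L=162 R=156
Round 4 (k=44): L=156 R=117
Round 5 (k=34): L=117 R=13

Answer: 20,25 25,162 162,156 156,117 117,13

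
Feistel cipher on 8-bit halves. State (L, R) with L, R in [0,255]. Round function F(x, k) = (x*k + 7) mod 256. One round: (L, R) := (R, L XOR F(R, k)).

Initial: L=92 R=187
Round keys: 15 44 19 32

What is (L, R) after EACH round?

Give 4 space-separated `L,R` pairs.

Answer: 187,160 160,60 60,219 219,91

Derivation:
Round 1 (k=15): L=187 R=160
Round 2 (k=44): L=160 R=60
Round 3 (k=19): L=60 R=219
Round 4 (k=32): L=219 R=91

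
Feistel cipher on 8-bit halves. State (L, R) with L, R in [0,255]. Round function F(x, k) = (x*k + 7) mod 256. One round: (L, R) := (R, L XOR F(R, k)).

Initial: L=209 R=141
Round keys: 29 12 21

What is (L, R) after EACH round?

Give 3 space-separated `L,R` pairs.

Answer: 141,209 209,94 94,108

Derivation:
Round 1 (k=29): L=141 R=209
Round 2 (k=12): L=209 R=94
Round 3 (k=21): L=94 R=108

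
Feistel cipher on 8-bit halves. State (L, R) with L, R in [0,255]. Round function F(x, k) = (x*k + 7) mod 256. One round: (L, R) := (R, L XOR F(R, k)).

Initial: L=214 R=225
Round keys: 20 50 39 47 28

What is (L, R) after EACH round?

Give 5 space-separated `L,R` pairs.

Answer: 225,77 77,240 240,218 218,253 253,105

Derivation:
Round 1 (k=20): L=225 R=77
Round 2 (k=50): L=77 R=240
Round 3 (k=39): L=240 R=218
Round 4 (k=47): L=218 R=253
Round 5 (k=28): L=253 R=105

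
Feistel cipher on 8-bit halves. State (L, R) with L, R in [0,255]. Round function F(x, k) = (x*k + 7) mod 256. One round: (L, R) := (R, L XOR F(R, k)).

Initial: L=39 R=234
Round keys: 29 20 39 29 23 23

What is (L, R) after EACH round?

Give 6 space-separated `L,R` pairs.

Round 1 (k=29): L=234 R=174
Round 2 (k=20): L=174 R=117
Round 3 (k=39): L=117 R=116
Round 4 (k=29): L=116 R=94
Round 5 (k=23): L=94 R=13
Round 6 (k=23): L=13 R=108

Answer: 234,174 174,117 117,116 116,94 94,13 13,108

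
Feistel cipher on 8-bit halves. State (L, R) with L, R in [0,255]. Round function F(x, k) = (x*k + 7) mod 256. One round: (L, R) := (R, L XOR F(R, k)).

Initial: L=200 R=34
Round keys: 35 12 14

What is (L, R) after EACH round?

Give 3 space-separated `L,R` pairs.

Answer: 34,101 101,225 225,48

Derivation:
Round 1 (k=35): L=34 R=101
Round 2 (k=12): L=101 R=225
Round 3 (k=14): L=225 R=48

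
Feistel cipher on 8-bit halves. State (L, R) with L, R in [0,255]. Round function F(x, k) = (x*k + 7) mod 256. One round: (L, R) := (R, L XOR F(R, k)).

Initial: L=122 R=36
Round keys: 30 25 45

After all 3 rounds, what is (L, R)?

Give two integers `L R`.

Round 1 (k=30): L=36 R=69
Round 2 (k=25): L=69 R=224
Round 3 (k=45): L=224 R=34

Answer: 224 34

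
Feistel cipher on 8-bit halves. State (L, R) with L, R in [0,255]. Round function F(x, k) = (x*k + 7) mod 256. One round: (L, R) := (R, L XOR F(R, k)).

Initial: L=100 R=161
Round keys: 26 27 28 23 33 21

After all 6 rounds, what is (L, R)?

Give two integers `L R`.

Answer: 227 160

Derivation:
Round 1 (k=26): L=161 R=5
Round 2 (k=27): L=5 R=47
Round 3 (k=28): L=47 R=46
Round 4 (k=23): L=46 R=6
Round 5 (k=33): L=6 R=227
Round 6 (k=21): L=227 R=160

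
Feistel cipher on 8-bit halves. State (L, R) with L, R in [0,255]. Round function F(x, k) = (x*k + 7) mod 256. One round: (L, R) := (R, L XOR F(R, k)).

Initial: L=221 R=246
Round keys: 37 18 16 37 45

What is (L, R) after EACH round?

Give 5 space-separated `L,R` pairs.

Round 1 (k=37): L=246 R=72
Round 2 (k=18): L=72 R=225
Round 3 (k=16): L=225 R=95
Round 4 (k=37): L=95 R=35
Round 5 (k=45): L=35 R=113

Answer: 246,72 72,225 225,95 95,35 35,113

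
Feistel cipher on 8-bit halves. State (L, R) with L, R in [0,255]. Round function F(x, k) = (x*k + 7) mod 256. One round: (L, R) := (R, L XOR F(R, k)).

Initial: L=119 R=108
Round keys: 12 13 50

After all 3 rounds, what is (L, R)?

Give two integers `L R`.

Answer: 139 77

Derivation:
Round 1 (k=12): L=108 R=96
Round 2 (k=13): L=96 R=139
Round 3 (k=50): L=139 R=77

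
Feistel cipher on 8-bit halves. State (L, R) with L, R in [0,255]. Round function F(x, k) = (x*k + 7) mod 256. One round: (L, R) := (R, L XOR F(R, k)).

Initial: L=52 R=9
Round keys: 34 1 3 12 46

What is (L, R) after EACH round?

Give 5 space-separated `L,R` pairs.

Answer: 9,13 13,29 29,83 83,246 246,104

Derivation:
Round 1 (k=34): L=9 R=13
Round 2 (k=1): L=13 R=29
Round 3 (k=3): L=29 R=83
Round 4 (k=12): L=83 R=246
Round 5 (k=46): L=246 R=104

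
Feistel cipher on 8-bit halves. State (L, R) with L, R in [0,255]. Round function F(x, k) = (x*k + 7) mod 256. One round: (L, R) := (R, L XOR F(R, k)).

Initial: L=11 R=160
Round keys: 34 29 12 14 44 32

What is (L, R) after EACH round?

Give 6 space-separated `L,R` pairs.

Round 1 (k=34): L=160 R=76
Round 2 (k=29): L=76 R=3
Round 3 (k=12): L=3 R=103
Round 4 (k=14): L=103 R=170
Round 5 (k=44): L=170 R=88
Round 6 (k=32): L=88 R=173

Answer: 160,76 76,3 3,103 103,170 170,88 88,173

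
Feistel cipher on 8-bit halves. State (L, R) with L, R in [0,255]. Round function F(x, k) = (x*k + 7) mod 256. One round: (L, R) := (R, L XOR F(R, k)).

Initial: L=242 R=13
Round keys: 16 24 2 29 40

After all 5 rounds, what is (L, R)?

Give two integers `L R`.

Round 1 (k=16): L=13 R=37
Round 2 (k=24): L=37 R=114
Round 3 (k=2): L=114 R=206
Round 4 (k=29): L=206 R=47
Round 5 (k=40): L=47 R=145

Answer: 47 145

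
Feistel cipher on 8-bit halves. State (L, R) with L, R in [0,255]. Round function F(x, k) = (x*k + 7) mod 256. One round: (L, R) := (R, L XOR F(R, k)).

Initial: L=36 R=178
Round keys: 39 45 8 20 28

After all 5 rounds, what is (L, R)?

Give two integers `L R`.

Answer: 185 117

Derivation:
Round 1 (k=39): L=178 R=1
Round 2 (k=45): L=1 R=134
Round 3 (k=8): L=134 R=54
Round 4 (k=20): L=54 R=185
Round 5 (k=28): L=185 R=117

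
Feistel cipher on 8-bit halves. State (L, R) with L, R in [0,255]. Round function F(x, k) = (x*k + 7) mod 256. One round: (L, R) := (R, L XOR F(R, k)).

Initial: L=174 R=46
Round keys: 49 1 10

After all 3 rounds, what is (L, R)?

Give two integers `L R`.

Answer: 172 196

Derivation:
Round 1 (k=49): L=46 R=123
Round 2 (k=1): L=123 R=172
Round 3 (k=10): L=172 R=196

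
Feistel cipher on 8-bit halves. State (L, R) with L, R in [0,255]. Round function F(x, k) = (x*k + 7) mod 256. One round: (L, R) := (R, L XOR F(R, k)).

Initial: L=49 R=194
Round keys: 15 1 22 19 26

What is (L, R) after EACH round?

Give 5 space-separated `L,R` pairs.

Round 1 (k=15): L=194 R=84
Round 2 (k=1): L=84 R=153
Round 3 (k=22): L=153 R=121
Round 4 (k=19): L=121 R=155
Round 5 (k=26): L=155 R=188

Answer: 194,84 84,153 153,121 121,155 155,188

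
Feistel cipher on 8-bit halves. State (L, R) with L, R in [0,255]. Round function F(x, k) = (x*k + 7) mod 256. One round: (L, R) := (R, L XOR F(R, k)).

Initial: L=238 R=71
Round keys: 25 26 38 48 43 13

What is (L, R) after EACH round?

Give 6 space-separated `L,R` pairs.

Round 1 (k=25): L=71 R=24
Round 2 (k=26): L=24 R=48
Round 3 (k=38): L=48 R=63
Round 4 (k=48): L=63 R=231
Round 5 (k=43): L=231 R=235
Round 6 (k=13): L=235 R=17

Answer: 71,24 24,48 48,63 63,231 231,235 235,17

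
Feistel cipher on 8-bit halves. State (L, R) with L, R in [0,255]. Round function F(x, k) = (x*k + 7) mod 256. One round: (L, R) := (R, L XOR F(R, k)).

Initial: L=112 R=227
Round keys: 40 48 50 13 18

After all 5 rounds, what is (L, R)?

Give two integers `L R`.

Answer: 147 125

Derivation:
Round 1 (k=40): L=227 R=15
Round 2 (k=48): L=15 R=52
Round 3 (k=50): L=52 R=32
Round 4 (k=13): L=32 R=147
Round 5 (k=18): L=147 R=125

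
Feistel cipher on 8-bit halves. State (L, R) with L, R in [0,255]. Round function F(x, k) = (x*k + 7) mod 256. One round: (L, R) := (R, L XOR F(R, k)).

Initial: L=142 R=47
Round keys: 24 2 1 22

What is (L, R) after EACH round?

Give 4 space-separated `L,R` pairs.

Round 1 (k=24): L=47 R=225
Round 2 (k=2): L=225 R=230
Round 3 (k=1): L=230 R=12
Round 4 (k=22): L=12 R=233

Answer: 47,225 225,230 230,12 12,233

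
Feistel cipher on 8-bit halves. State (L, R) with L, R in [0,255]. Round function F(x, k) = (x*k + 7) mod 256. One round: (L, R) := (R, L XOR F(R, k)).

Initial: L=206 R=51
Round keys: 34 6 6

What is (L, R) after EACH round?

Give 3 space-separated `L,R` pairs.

Answer: 51,3 3,42 42,0

Derivation:
Round 1 (k=34): L=51 R=3
Round 2 (k=6): L=3 R=42
Round 3 (k=6): L=42 R=0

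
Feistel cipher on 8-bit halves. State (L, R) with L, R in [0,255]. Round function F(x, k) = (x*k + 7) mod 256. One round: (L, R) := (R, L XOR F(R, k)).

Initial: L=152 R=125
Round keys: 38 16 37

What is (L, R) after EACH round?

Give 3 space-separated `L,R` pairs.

Answer: 125,13 13,170 170,148

Derivation:
Round 1 (k=38): L=125 R=13
Round 2 (k=16): L=13 R=170
Round 3 (k=37): L=170 R=148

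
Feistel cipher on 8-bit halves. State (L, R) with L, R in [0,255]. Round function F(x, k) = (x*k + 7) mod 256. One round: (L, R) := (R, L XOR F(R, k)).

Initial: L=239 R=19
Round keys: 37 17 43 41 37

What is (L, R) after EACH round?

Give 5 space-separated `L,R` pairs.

Round 1 (k=37): L=19 R=41
Round 2 (k=17): L=41 R=211
Round 3 (k=43): L=211 R=81
Round 4 (k=41): L=81 R=211
Round 5 (k=37): L=211 R=215

Answer: 19,41 41,211 211,81 81,211 211,215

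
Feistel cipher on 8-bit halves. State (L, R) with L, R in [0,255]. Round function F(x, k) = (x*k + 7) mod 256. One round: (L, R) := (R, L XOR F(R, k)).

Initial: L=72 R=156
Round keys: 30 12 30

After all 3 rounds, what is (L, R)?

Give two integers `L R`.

Round 1 (k=30): L=156 R=7
Round 2 (k=12): L=7 R=199
Round 3 (k=30): L=199 R=94

Answer: 199 94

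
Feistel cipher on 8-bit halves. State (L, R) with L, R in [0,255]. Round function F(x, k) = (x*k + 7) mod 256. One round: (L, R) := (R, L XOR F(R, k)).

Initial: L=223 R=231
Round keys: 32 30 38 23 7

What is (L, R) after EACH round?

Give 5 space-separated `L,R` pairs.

Round 1 (k=32): L=231 R=56
Round 2 (k=30): L=56 R=112
Round 3 (k=38): L=112 R=159
Round 4 (k=23): L=159 R=32
Round 5 (k=7): L=32 R=120

Answer: 231,56 56,112 112,159 159,32 32,120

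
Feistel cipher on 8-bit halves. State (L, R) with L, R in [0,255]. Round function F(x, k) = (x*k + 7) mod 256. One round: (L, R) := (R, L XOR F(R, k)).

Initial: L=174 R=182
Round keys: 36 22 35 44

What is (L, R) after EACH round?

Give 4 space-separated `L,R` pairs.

Answer: 182,49 49,139 139,57 57,88

Derivation:
Round 1 (k=36): L=182 R=49
Round 2 (k=22): L=49 R=139
Round 3 (k=35): L=139 R=57
Round 4 (k=44): L=57 R=88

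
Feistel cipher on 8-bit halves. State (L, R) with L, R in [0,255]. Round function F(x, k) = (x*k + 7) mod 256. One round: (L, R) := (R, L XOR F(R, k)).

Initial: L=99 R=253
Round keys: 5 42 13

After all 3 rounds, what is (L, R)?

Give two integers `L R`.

Round 1 (k=5): L=253 R=155
Round 2 (k=42): L=155 R=136
Round 3 (k=13): L=136 R=116

Answer: 136 116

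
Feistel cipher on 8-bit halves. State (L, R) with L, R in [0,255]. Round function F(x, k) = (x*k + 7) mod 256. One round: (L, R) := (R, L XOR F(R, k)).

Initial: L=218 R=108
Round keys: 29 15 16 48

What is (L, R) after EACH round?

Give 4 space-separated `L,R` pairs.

Round 1 (k=29): L=108 R=153
Round 2 (k=15): L=153 R=146
Round 3 (k=16): L=146 R=190
Round 4 (k=48): L=190 R=53

Answer: 108,153 153,146 146,190 190,53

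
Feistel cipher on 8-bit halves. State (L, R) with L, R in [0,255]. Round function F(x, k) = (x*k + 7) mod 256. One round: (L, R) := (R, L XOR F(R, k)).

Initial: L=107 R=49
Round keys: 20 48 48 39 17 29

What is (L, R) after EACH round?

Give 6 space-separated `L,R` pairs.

Answer: 49,176 176,54 54,151 151,62 62,178 178,15

Derivation:
Round 1 (k=20): L=49 R=176
Round 2 (k=48): L=176 R=54
Round 3 (k=48): L=54 R=151
Round 4 (k=39): L=151 R=62
Round 5 (k=17): L=62 R=178
Round 6 (k=29): L=178 R=15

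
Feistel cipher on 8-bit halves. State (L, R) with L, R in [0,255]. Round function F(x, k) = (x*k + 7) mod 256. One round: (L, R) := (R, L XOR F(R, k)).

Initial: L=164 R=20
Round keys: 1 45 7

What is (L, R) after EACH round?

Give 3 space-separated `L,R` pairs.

Answer: 20,191 191,142 142,86

Derivation:
Round 1 (k=1): L=20 R=191
Round 2 (k=45): L=191 R=142
Round 3 (k=7): L=142 R=86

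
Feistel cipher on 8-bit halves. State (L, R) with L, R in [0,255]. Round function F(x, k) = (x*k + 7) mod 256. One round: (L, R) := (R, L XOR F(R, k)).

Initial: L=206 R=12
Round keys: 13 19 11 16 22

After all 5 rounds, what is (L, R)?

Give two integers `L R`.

Round 1 (k=13): L=12 R=109
Round 2 (k=19): L=109 R=18
Round 3 (k=11): L=18 R=160
Round 4 (k=16): L=160 R=21
Round 5 (k=22): L=21 R=117

Answer: 21 117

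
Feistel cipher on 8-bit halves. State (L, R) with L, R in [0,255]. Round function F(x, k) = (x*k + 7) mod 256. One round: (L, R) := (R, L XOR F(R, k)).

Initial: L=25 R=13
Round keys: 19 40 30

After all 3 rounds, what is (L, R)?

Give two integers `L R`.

Answer: 18 196

Derivation:
Round 1 (k=19): L=13 R=231
Round 2 (k=40): L=231 R=18
Round 3 (k=30): L=18 R=196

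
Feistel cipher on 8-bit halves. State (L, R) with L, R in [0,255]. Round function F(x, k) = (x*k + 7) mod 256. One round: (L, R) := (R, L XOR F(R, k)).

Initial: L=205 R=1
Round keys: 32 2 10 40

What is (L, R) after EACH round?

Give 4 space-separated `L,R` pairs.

Round 1 (k=32): L=1 R=234
Round 2 (k=2): L=234 R=218
Round 3 (k=10): L=218 R=97
Round 4 (k=40): L=97 R=245

Answer: 1,234 234,218 218,97 97,245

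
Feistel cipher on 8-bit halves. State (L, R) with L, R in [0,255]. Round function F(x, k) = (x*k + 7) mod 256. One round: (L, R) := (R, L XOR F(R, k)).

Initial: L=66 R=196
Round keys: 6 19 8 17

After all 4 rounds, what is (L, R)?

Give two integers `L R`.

Round 1 (k=6): L=196 R=221
Round 2 (k=19): L=221 R=170
Round 3 (k=8): L=170 R=138
Round 4 (k=17): L=138 R=155

Answer: 138 155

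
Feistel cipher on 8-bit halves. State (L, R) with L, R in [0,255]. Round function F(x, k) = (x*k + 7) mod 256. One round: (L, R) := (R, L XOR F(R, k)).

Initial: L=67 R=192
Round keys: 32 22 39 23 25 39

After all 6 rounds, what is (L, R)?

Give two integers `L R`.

Round 1 (k=32): L=192 R=68
Round 2 (k=22): L=68 R=31
Round 3 (k=39): L=31 R=132
Round 4 (k=23): L=132 R=252
Round 5 (k=25): L=252 R=39
Round 6 (k=39): L=39 R=4

Answer: 39 4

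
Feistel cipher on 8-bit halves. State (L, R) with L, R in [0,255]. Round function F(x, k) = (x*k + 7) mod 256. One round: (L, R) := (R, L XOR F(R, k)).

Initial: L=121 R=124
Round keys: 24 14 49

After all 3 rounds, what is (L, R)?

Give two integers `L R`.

Answer: 87 112

Derivation:
Round 1 (k=24): L=124 R=222
Round 2 (k=14): L=222 R=87
Round 3 (k=49): L=87 R=112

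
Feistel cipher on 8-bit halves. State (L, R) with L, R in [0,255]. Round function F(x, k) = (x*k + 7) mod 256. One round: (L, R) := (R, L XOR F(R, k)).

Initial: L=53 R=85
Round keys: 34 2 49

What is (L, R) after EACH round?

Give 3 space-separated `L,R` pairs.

Answer: 85,100 100,154 154,229

Derivation:
Round 1 (k=34): L=85 R=100
Round 2 (k=2): L=100 R=154
Round 3 (k=49): L=154 R=229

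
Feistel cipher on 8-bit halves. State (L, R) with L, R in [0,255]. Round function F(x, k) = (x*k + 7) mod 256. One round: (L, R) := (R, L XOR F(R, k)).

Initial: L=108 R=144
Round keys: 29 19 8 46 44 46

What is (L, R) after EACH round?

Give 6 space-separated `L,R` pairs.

Answer: 144,59 59,248 248,252 252,183 183,135 135,254

Derivation:
Round 1 (k=29): L=144 R=59
Round 2 (k=19): L=59 R=248
Round 3 (k=8): L=248 R=252
Round 4 (k=46): L=252 R=183
Round 5 (k=44): L=183 R=135
Round 6 (k=46): L=135 R=254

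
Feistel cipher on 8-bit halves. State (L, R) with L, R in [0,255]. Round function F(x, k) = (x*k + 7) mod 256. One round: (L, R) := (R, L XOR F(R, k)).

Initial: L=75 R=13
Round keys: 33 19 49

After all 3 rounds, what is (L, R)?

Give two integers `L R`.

Round 1 (k=33): L=13 R=255
Round 2 (k=19): L=255 R=249
Round 3 (k=49): L=249 R=79

Answer: 249 79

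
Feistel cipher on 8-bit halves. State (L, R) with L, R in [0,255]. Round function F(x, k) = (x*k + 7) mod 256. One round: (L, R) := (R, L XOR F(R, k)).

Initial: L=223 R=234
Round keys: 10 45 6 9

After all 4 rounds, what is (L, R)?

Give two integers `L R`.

Round 1 (k=10): L=234 R=244
Round 2 (k=45): L=244 R=1
Round 3 (k=6): L=1 R=249
Round 4 (k=9): L=249 R=201

Answer: 249 201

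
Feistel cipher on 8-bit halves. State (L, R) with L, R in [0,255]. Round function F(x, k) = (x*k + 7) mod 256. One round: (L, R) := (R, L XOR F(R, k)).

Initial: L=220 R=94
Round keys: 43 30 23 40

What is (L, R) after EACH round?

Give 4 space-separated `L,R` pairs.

Answer: 94,13 13,211 211,241 241,124

Derivation:
Round 1 (k=43): L=94 R=13
Round 2 (k=30): L=13 R=211
Round 3 (k=23): L=211 R=241
Round 4 (k=40): L=241 R=124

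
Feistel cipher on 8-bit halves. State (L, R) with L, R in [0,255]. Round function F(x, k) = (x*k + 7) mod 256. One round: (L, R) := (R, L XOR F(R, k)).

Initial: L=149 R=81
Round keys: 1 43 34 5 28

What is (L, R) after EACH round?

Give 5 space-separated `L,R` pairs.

Answer: 81,205 205,39 39,248 248,248 248,223

Derivation:
Round 1 (k=1): L=81 R=205
Round 2 (k=43): L=205 R=39
Round 3 (k=34): L=39 R=248
Round 4 (k=5): L=248 R=248
Round 5 (k=28): L=248 R=223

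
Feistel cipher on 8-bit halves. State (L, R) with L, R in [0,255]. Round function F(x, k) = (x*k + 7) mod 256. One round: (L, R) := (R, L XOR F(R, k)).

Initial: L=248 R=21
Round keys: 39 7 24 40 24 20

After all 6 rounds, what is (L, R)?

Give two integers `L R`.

Round 1 (k=39): L=21 R=194
Round 2 (k=7): L=194 R=64
Round 3 (k=24): L=64 R=197
Round 4 (k=40): L=197 R=143
Round 5 (k=24): L=143 R=170
Round 6 (k=20): L=170 R=192

Answer: 170 192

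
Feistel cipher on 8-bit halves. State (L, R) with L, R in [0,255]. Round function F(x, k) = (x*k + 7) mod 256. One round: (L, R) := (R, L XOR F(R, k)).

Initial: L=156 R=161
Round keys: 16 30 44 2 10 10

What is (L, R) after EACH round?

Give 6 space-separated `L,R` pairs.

Round 1 (k=16): L=161 R=139
Round 2 (k=30): L=139 R=240
Round 3 (k=44): L=240 R=204
Round 4 (k=2): L=204 R=111
Round 5 (k=10): L=111 R=145
Round 6 (k=10): L=145 R=222

Answer: 161,139 139,240 240,204 204,111 111,145 145,222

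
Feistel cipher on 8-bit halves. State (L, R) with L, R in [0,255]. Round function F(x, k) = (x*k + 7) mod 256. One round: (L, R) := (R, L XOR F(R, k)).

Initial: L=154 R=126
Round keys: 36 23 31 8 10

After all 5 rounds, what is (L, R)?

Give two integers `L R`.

Answer: 19 131

Derivation:
Round 1 (k=36): L=126 R=37
Round 2 (k=23): L=37 R=36
Round 3 (k=31): L=36 R=70
Round 4 (k=8): L=70 R=19
Round 5 (k=10): L=19 R=131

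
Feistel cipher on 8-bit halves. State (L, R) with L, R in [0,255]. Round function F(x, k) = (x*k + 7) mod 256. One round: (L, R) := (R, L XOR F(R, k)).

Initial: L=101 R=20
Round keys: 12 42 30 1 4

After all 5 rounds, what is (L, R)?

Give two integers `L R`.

Answer: 77 160

Derivation:
Round 1 (k=12): L=20 R=146
Round 2 (k=42): L=146 R=239
Round 3 (k=30): L=239 R=155
Round 4 (k=1): L=155 R=77
Round 5 (k=4): L=77 R=160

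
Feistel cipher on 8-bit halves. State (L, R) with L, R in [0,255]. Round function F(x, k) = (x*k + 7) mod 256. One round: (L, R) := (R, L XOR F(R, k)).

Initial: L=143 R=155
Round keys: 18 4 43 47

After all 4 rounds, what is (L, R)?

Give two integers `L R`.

Round 1 (k=18): L=155 R=98
Round 2 (k=4): L=98 R=20
Round 3 (k=43): L=20 R=1
Round 4 (k=47): L=1 R=34

Answer: 1 34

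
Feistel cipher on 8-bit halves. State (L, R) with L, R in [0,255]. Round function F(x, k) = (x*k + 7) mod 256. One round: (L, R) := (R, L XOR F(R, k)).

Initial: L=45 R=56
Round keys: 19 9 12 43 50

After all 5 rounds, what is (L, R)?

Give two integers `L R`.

Answer: 67 140

Derivation:
Round 1 (k=19): L=56 R=2
Round 2 (k=9): L=2 R=33
Round 3 (k=12): L=33 R=145
Round 4 (k=43): L=145 R=67
Round 5 (k=50): L=67 R=140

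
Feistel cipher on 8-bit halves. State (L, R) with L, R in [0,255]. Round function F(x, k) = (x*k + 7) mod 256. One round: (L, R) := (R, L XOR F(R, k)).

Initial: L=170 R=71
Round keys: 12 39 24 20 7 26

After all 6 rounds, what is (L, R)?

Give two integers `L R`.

Round 1 (k=12): L=71 R=241
Round 2 (k=39): L=241 R=249
Round 3 (k=24): L=249 R=174
Round 4 (k=20): L=174 R=102
Round 5 (k=7): L=102 R=127
Round 6 (k=26): L=127 R=139

Answer: 127 139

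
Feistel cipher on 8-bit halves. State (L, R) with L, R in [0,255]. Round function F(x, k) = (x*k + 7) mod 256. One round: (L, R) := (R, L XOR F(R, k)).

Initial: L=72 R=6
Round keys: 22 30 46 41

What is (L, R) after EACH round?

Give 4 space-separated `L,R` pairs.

Answer: 6,195 195,231 231,74 74,6

Derivation:
Round 1 (k=22): L=6 R=195
Round 2 (k=30): L=195 R=231
Round 3 (k=46): L=231 R=74
Round 4 (k=41): L=74 R=6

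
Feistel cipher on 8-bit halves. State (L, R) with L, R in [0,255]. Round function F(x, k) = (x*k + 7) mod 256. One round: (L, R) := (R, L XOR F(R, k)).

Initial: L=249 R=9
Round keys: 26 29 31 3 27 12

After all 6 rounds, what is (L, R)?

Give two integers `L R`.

Answer: 58 155

Derivation:
Round 1 (k=26): L=9 R=8
Round 2 (k=29): L=8 R=230
Round 3 (k=31): L=230 R=233
Round 4 (k=3): L=233 R=36
Round 5 (k=27): L=36 R=58
Round 6 (k=12): L=58 R=155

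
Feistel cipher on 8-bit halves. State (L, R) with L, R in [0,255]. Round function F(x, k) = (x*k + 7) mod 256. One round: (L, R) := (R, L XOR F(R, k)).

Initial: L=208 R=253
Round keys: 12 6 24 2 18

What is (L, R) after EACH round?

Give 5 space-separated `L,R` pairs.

Round 1 (k=12): L=253 R=51
Round 2 (k=6): L=51 R=196
Round 3 (k=24): L=196 R=84
Round 4 (k=2): L=84 R=107
Round 5 (k=18): L=107 R=217

Answer: 253,51 51,196 196,84 84,107 107,217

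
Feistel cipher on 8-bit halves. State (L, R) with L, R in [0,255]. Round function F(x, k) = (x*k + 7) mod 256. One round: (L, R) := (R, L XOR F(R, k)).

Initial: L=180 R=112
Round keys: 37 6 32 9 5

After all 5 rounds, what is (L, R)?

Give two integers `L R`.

Answer: 162 149

Derivation:
Round 1 (k=37): L=112 R=131
Round 2 (k=6): L=131 R=105
Round 3 (k=32): L=105 R=164
Round 4 (k=9): L=164 R=162
Round 5 (k=5): L=162 R=149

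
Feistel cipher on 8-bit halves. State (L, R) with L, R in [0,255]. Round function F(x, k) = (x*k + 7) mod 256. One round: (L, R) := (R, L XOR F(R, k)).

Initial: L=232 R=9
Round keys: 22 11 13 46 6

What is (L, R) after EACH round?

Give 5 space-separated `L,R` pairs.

Answer: 9,37 37,151 151,151 151,190 190,236

Derivation:
Round 1 (k=22): L=9 R=37
Round 2 (k=11): L=37 R=151
Round 3 (k=13): L=151 R=151
Round 4 (k=46): L=151 R=190
Round 5 (k=6): L=190 R=236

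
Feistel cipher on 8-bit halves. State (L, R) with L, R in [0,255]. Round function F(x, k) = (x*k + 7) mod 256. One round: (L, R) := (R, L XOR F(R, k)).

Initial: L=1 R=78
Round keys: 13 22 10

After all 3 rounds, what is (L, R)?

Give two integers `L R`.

Round 1 (k=13): L=78 R=252
Round 2 (k=22): L=252 R=225
Round 3 (k=10): L=225 R=45

Answer: 225 45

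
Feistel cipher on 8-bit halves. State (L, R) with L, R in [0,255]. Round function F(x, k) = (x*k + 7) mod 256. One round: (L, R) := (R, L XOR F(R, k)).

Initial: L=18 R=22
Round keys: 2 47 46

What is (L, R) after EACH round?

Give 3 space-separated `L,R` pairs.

Round 1 (k=2): L=22 R=33
Round 2 (k=47): L=33 R=0
Round 3 (k=46): L=0 R=38

Answer: 22,33 33,0 0,38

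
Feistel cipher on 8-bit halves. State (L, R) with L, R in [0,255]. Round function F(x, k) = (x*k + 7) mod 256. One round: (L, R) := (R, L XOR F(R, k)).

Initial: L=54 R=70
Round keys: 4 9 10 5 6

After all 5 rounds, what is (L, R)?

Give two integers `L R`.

Round 1 (k=4): L=70 R=41
Round 2 (k=9): L=41 R=62
Round 3 (k=10): L=62 R=90
Round 4 (k=5): L=90 R=247
Round 5 (k=6): L=247 R=139

Answer: 247 139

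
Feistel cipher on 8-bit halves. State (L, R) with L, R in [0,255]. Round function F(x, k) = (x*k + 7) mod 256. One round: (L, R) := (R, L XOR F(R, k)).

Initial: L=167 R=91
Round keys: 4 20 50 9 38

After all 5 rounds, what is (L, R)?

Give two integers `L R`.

Round 1 (k=4): L=91 R=212
Round 2 (k=20): L=212 R=204
Round 3 (k=50): L=204 R=11
Round 4 (k=9): L=11 R=166
Round 5 (k=38): L=166 R=160

Answer: 166 160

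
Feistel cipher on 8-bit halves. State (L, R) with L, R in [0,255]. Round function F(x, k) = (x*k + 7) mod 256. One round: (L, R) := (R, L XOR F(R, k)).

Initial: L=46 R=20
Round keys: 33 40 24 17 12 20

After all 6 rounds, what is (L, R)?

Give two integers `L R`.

Round 1 (k=33): L=20 R=181
Round 2 (k=40): L=181 R=91
Round 3 (k=24): L=91 R=58
Round 4 (k=17): L=58 R=186
Round 5 (k=12): L=186 R=133
Round 6 (k=20): L=133 R=209

Answer: 133 209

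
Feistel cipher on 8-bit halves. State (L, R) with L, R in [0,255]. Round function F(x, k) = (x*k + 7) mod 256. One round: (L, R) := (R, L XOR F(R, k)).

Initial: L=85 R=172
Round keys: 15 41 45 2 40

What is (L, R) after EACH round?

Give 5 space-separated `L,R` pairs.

Round 1 (k=15): L=172 R=78
Round 2 (k=41): L=78 R=41
Round 3 (k=45): L=41 R=114
Round 4 (k=2): L=114 R=194
Round 5 (k=40): L=194 R=37

Answer: 172,78 78,41 41,114 114,194 194,37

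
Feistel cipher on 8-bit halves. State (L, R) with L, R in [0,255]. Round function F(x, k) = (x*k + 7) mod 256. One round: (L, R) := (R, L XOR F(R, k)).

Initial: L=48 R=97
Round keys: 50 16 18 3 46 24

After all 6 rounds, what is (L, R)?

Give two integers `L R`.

Answer: 203 44

Derivation:
Round 1 (k=50): L=97 R=201
Round 2 (k=16): L=201 R=246
Round 3 (k=18): L=246 R=154
Round 4 (k=3): L=154 R=35
Round 5 (k=46): L=35 R=203
Round 6 (k=24): L=203 R=44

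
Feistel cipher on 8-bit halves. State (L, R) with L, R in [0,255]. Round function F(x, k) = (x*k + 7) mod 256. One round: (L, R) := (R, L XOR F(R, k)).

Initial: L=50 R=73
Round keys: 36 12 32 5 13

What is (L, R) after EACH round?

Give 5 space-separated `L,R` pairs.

Round 1 (k=36): L=73 R=121
Round 2 (k=12): L=121 R=250
Round 3 (k=32): L=250 R=62
Round 4 (k=5): L=62 R=199
Round 5 (k=13): L=199 R=28

Answer: 73,121 121,250 250,62 62,199 199,28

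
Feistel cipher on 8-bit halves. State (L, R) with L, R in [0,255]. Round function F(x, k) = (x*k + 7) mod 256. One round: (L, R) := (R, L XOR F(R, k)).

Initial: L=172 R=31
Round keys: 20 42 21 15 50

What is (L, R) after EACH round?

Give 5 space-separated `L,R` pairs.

Round 1 (k=20): L=31 R=223
Round 2 (k=42): L=223 R=130
Round 3 (k=21): L=130 R=110
Round 4 (k=15): L=110 R=251
Round 5 (k=50): L=251 R=99

Answer: 31,223 223,130 130,110 110,251 251,99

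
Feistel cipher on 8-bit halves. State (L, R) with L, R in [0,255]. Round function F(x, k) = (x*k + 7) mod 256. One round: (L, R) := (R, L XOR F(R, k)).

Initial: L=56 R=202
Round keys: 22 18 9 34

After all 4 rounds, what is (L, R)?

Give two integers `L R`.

Answer: 189 134

Derivation:
Round 1 (k=22): L=202 R=91
Round 2 (k=18): L=91 R=167
Round 3 (k=9): L=167 R=189
Round 4 (k=34): L=189 R=134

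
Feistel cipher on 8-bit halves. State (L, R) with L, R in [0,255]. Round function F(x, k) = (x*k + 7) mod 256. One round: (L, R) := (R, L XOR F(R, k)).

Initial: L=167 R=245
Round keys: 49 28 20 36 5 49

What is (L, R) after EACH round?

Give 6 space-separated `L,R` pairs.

Round 1 (k=49): L=245 R=75
Round 2 (k=28): L=75 R=206
Round 3 (k=20): L=206 R=84
Round 4 (k=36): L=84 R=25
Round 5 (k=5): L=25 R=208
Round 6 (k=49): L=208 R=206

Answer: 245,75 75,206 206,84 84,25 25,208 208,206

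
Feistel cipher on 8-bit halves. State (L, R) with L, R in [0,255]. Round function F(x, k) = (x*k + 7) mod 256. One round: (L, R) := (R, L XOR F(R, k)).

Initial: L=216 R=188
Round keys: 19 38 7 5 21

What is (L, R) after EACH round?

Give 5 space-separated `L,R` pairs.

Round 1 (k=19): L=188 R=35
Round 2 (k=38): L=35 R=133
Round 3 (k=7): L=133 R=137
Round 4 (k=5): L=137 R=49
Round 5 (k=21): L=49 R=133

Answer: 188,35 35,133 133,137 137,49 49,133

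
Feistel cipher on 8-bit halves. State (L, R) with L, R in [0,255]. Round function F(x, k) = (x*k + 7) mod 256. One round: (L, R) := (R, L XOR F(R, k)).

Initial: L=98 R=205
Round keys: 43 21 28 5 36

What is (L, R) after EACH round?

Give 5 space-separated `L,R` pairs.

Round 1 (k=43): L=205 R=20
Round 2 (k=21): L=20 R=102
Round 3 (k=28): L=102 R=59
Round 4 (k=5): L=59 R=72
Round 5 (k=36): L=72 R=28

Answer: 205,20 20,102 102,59 59,72 72,28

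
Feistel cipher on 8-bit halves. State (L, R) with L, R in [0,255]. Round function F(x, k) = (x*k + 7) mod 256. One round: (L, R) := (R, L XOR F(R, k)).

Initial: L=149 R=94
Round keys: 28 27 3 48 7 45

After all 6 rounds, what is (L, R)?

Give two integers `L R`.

Answer: 105 64

Derivation:
Round 1 (k=28): L=94 R=218
Round 2 (k=27): L=218 R=91
Round 3 (k=3): L=91 R=194
Round 4 (k=48): L=194 R=60
Round 5 (k=7): L=60 R=105
Round 6 (k=45): L=105 R=64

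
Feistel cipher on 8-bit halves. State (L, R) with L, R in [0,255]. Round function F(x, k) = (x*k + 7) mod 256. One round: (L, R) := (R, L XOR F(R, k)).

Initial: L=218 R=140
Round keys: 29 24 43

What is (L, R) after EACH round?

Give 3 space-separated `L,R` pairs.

Round 1 (k=29): L=140 R=57
Round 2 (k=24): L=57 R=211
Round 3 (k=43): L=211 R=65

Answer: 140,57 57,211 211,65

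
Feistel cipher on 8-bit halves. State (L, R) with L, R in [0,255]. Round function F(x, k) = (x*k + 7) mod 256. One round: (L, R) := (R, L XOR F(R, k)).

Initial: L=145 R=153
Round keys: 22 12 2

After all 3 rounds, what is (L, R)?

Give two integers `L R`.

Answer: 78 31

Derivation:
Round 1 (k=22): L=153 R=188
Round 2 (k=12): L=188 R=78
Round 3 (k=2): L=78 R=31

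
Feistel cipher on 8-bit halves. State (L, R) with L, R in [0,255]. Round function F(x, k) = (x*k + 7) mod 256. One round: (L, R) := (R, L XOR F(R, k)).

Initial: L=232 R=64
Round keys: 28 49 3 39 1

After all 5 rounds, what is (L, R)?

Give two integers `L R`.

Answer: 135 248

Derivation:
Round 1 (k=28): L=64 R=239
Round 2 (k=49): L=239 R=134
Round 3 (k=3): L=134 R=118
Round 4 (k=39): L=118 R=135
Round 5 (k=1): L=135 R=248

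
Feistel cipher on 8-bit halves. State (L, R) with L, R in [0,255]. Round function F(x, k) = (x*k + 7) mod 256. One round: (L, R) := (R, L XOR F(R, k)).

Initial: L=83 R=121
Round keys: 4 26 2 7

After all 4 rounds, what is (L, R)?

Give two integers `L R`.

Round 1 (k=4): L=121 R=184
Round 2 (k=26): L=184 R=206
Round 3 (k=2): L=206 R=27
Round 4 (k=7): L=27 R=10

Answer: 27 10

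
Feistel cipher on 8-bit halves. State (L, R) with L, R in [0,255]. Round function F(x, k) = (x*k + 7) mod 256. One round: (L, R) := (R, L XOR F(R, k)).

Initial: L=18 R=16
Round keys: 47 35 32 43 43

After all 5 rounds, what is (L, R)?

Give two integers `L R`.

Answer: 251 18

Derivation:
Round 1 (k=47): L=16 R=229
Round 2 (k=35): L=229 R=70
Round 3 (k=32): L=70 R=34
Round 4 (k=43): L=34 R=251
Round 5 (k=43): L=251 R=18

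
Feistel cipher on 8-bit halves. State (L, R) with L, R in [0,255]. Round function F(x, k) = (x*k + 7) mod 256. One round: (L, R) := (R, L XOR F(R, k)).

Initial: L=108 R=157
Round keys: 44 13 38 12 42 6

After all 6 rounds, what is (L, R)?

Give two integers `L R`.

Round 1 (k=44): L=157 R=111
Round 2 (k=13): L=111 R=55
Round 3 (k=38): L=55 R=94
Round 4 (k=12): L=94 R=88
Round 5 (k=42): L=88 R=41
Round 6 (k=6): L=41 R=165

Answer: 41 165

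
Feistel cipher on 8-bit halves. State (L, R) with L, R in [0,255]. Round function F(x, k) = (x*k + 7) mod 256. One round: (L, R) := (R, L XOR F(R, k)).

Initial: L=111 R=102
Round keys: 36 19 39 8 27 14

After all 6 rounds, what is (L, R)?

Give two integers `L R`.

Answer: 167 175

Derivation:
Round 1 (k=36): L=102 R=48
Round 2 (k=19): L=48 R=241
Round 3 (k=39): L=241 R=142
Round 4 (k=8): L=142 R=134
Round 5 (k=27): L=134 R=167
Round 6 (k=14): L=167 R=175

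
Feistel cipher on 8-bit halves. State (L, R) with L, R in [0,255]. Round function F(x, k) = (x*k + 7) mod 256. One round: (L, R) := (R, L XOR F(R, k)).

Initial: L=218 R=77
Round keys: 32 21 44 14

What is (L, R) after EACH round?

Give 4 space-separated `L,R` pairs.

Answer: 77,125 125,5 5,158 158,174

Derivation:
Round 1 (k=32): L=77 R=125
Round 2 (k=21): L=125 R=5
Round 3 (k=44): L=5 R=158
Round 4 (k=14): L=158 R=174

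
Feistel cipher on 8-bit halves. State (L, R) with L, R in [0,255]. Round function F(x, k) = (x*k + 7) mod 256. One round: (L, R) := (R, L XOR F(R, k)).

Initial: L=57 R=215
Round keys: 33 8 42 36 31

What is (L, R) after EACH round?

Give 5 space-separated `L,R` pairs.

Answer: 215,135 135,232 232,144 144,175 175,168

Derivation:
Round 1 (k=33): L=215 R=135
Round 2 (k=8): L=135 R=232
Round 3 (k=42): L=232 R=144
Round 4 (k=36): L=144 R=175
Round 5 (k=31): L=175 R=168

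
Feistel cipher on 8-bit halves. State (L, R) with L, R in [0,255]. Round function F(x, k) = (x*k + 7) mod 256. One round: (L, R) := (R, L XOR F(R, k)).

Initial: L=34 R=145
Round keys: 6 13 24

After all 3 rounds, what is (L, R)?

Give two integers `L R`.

Round 1 (k=6): L=145 R=79
Round 2 (k=13): L=79 R=155
Round 3 (k=24): L=155 R=192

Answer: 155 192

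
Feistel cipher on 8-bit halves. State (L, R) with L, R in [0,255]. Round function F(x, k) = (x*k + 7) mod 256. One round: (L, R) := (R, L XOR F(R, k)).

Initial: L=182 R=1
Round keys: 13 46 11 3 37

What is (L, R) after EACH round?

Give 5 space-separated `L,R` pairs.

Answer: 1,162 162,34 34,223 223,134 134,186

Derivation:
Round 1 (k=13): L=1 R=162
Round 2 (k=46): L=162 R=34
Round 3 (k=11): L=34 R=223
Round 4 (k=3): L=223 R=134
Round 5 (k=37): L=134 R=186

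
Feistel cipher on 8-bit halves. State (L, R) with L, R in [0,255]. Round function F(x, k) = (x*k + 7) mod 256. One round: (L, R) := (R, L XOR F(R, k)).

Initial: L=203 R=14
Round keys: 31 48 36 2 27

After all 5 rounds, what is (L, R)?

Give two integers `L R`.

Round 1 (k=31): L=14 R=114
Round 2 (k=48): L=114 R=105
Round 3 (k=36): L=105 R=185
Round 4 (k=2): L=185 R=16
Round 5 (k=27): L=16 R=14

Answer: 16 14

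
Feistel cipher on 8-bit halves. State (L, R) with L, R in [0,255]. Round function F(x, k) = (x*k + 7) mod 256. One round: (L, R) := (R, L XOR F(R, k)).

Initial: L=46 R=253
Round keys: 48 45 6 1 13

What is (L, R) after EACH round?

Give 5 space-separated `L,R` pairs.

Answer: 253,89 89,81 81,180 180,234 234,93

Derivation:
Round 1 (k=48): L=253 R=89
Round 2 (k=45): L=89 R=81
Round 3 (k=6): L=81 R=180
Round 4 (k=1): L=180 R=234
Round 5 (k=13): L=234 R=93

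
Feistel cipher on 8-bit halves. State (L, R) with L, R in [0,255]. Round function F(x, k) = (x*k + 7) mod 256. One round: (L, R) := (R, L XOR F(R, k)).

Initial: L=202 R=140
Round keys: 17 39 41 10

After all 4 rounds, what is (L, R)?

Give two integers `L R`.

Round 1 (k=17): L=140 R=153
Round 2 (k=39): L=153 R=218
Round 3 (k=41): L=218 R=104
Round 4 (k=10): L=104 R=205

Answer: 104 205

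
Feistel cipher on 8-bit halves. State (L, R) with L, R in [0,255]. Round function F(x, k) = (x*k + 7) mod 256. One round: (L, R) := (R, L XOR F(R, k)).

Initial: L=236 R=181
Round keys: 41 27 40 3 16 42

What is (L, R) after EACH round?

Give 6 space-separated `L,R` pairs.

Answer: 181,232 232,202 202,127 127,78 78,152 152,185

Derivation:
Round 1 (k=41): L=181 R=232
Round 2 (k=27): L=232 R=202
Round 3 (k=40): L=202 R=127
Round 4 (k=3): L=127 R=78
Round 5 (k=16): L=78 R=152
Round 6 (k=42): L=152 R=185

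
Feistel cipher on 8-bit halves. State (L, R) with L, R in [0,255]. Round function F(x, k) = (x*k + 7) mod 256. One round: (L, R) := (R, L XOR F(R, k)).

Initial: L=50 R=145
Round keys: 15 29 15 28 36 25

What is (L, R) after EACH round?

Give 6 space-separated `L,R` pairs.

Answer: 145,180 180,250 250,25 25,57 57,18 18,240

Derivation:
Round 1 (k=15): L=145 R=180
Round 2 (k=29): L=180 R=250
Round 3 (k=15): L=250 R=25
Round 4 (k=28): L=25 R=57
Round 5 (k=36): L=57 R=18
Round 6 (k=25): L=18 R=240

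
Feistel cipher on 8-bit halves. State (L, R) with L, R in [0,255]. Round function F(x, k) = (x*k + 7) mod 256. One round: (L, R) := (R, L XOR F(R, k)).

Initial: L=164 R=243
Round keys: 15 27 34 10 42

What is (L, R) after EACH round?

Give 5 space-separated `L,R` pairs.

Round 1 (k=15): L=243 R=224
Round 2 (k=27): L=224 R=84
Round 3 (k=34): L=84 R=207
Round 4 (k=10): L=207 R=73
Round 5 (k=42): L=73 R=206

Answer: 243,224 224,84 84,207 207,73 73,206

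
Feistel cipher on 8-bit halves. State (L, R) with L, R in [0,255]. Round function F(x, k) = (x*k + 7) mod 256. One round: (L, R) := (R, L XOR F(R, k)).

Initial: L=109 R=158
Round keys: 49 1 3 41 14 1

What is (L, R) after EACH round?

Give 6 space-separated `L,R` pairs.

Answer: 158,40 40,177 177,50 50,184 184,37 37,148

Derivation:
Round 1 (k=49): L=158 R=40
Round 2 (k=1): L=40 R=177
Round 3 (k=3): L=177 R=50
Round 4 (k=41): L=50 R=184
Round 5 (k=14): L=184 R=37
Round 6 (k=1): L=37 R=148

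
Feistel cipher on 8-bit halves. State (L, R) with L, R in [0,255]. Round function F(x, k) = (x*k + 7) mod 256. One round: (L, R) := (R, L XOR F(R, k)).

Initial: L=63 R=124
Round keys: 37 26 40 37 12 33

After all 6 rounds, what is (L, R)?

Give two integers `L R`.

Round 1 (k=37): L=124 R=204
Round 2 (k=26): L=204 R=195
Round 3 (k=40): L=195 R=179
Round 4 (k=37): L=179 R=37
Round 5 (k=12): L=37 R=112
Round 6 (k=33): L=112 R=82

Answer: 112 82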